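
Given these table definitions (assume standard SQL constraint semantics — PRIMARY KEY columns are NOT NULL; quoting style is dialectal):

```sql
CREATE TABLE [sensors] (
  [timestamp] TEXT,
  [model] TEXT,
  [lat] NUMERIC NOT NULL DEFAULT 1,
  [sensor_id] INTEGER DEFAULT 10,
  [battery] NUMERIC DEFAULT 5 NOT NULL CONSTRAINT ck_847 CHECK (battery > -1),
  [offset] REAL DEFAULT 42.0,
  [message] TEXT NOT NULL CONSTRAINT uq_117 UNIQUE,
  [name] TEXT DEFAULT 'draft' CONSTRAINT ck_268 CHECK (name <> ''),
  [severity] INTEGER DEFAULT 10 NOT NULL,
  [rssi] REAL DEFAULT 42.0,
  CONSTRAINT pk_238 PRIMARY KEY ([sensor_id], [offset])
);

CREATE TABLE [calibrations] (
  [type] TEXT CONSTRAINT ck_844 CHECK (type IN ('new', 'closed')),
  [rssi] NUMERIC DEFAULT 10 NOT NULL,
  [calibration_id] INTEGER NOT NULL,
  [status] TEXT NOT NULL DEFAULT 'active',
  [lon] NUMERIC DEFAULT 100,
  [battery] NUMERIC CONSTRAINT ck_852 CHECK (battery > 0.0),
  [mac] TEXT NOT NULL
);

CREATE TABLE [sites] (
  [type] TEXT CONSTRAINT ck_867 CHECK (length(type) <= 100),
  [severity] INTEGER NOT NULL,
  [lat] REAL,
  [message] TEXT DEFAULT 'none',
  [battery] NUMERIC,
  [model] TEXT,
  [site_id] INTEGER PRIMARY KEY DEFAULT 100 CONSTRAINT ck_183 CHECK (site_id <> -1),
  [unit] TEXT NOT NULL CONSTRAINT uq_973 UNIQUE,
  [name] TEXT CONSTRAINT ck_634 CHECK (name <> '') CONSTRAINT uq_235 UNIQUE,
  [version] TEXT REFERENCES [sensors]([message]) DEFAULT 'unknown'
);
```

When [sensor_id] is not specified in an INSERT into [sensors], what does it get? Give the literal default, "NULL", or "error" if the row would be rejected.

sensor_id has an explicit DEFAULT 10.
When the column is omitted from an INSERT, that default is used.

10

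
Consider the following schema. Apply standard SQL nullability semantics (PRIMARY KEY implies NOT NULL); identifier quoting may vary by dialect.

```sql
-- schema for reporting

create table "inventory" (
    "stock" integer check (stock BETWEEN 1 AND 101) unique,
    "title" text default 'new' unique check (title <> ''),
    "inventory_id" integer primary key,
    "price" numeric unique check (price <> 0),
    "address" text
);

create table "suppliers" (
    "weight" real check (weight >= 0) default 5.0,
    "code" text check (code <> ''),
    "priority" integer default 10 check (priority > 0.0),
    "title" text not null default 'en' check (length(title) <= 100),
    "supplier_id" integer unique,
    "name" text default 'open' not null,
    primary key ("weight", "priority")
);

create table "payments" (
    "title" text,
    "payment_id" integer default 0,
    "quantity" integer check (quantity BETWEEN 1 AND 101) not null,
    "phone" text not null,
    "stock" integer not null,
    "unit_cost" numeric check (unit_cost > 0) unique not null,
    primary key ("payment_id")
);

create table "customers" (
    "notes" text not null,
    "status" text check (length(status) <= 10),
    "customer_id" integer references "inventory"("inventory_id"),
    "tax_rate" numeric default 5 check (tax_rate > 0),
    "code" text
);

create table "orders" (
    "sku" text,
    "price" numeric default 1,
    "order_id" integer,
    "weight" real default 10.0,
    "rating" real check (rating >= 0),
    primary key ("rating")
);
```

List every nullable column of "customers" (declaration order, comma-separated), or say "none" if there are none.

- notes: declared NOT NULL → not nullable.
- status: CHECK does not forbid NULL (a CHECK constraint passes when its expression is NULL) → nullable.
- customer_id: a foreign key column may be NULL unless separately constrained → nullable.
- tax_rate: CHECK does not forbid NULL (a CHECK constraint passes when its expression is NULL) → nullable.
- code: no NOT NULL constraint applies → nullable.

status, customer_id, tax_rate, code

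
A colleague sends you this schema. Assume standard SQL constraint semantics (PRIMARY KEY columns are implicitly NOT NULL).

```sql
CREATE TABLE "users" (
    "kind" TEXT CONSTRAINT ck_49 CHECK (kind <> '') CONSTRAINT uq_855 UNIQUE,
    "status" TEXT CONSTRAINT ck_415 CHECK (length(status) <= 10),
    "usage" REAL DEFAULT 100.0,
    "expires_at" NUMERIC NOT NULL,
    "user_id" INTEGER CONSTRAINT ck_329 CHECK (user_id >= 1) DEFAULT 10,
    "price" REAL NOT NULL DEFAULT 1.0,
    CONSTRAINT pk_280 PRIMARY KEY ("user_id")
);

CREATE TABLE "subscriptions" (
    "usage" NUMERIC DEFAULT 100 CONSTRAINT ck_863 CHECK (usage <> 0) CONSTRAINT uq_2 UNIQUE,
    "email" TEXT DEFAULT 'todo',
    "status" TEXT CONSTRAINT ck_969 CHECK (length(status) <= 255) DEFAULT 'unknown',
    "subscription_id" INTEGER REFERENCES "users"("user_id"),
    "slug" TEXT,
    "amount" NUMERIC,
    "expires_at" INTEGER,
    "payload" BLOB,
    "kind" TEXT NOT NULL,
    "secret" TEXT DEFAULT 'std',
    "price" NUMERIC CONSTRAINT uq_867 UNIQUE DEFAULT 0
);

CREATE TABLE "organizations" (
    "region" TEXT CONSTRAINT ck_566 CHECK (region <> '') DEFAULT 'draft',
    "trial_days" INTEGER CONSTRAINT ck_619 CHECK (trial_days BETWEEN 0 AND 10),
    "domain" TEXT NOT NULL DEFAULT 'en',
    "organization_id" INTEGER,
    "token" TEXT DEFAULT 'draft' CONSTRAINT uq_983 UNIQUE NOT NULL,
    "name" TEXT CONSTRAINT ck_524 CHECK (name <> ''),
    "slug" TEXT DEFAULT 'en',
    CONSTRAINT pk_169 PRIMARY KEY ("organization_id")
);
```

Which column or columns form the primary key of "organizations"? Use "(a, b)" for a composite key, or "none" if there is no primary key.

organization_id is declared PRIMARY KEY as a table-level PRIMARY KEY clause.

organization_id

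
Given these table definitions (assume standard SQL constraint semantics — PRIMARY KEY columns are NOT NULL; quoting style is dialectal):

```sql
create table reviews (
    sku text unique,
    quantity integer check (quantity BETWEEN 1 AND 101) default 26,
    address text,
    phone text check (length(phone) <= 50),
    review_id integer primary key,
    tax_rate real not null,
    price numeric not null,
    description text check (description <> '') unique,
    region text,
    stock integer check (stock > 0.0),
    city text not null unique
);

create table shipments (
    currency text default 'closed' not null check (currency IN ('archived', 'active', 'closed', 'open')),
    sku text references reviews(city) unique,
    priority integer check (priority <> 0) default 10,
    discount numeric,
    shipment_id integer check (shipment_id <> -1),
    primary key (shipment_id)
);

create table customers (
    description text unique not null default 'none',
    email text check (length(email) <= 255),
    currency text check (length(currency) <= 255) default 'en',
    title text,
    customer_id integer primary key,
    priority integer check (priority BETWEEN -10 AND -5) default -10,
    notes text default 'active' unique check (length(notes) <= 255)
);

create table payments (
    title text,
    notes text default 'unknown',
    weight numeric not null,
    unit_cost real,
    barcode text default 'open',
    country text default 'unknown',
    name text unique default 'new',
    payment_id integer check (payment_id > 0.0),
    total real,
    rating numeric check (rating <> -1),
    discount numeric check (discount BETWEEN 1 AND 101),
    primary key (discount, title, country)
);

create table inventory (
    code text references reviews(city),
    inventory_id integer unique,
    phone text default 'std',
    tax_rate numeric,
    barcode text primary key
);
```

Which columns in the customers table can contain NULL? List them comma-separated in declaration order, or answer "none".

email, currency, title, priority, notes

- description: declared NOT NULL → not nullable.
- email: CHECK does not forbid NULL (a CHECK constraint passes when its expression is NULL) → nullable.
- currency: CHECK does not forbid NULL (a CHECK constraint passes when its expression is NULL) → nullable.
- title: no NOT NULL constraint applies → nullable.
- customer_id: part of the PRIMARY KEY, which implies NOT NULL → not nullable.
- priority: CHECK does not forbid NULL (a CHECK constraint passes when its expression is NULL) → nullable.
- notes: CHECK does not forbid NULL (a CHECK constraint passes when its expression is NULL) → nullable.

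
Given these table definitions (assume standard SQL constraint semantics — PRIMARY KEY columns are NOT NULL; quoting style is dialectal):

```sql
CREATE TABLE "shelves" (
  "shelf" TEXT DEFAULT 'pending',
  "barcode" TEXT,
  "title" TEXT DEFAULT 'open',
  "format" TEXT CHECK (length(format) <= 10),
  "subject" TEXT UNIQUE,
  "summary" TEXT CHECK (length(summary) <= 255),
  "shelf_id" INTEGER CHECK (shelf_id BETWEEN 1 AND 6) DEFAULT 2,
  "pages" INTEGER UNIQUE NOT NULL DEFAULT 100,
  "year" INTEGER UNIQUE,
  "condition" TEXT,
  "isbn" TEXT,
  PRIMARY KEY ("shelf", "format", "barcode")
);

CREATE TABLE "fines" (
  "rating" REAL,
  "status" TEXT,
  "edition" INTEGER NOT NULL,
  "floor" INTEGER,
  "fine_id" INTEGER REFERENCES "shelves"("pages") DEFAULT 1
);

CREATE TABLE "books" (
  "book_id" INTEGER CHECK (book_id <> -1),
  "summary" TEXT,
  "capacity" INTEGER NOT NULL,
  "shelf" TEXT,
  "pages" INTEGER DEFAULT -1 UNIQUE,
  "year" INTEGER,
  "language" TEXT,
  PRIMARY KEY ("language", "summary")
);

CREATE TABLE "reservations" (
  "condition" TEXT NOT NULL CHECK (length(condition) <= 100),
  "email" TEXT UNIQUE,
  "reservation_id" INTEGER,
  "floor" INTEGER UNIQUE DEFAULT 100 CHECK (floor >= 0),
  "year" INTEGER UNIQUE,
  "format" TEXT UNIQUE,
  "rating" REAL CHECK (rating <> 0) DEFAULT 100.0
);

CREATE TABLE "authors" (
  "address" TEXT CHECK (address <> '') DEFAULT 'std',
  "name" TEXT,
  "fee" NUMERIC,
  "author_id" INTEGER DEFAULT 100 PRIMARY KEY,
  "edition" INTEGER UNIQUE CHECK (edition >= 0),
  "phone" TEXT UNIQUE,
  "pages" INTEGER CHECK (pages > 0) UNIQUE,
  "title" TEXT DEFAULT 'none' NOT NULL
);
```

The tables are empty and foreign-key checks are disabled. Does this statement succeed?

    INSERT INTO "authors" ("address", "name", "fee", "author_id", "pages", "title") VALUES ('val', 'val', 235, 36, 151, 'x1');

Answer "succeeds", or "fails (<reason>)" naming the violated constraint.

NOT NULL columns: author_id is supplied; title is supplied.
CHECK constraints: 'val' satisfies (address <> ''); 151 satisfies (pages > 0).
No constraint is violated.

succeeds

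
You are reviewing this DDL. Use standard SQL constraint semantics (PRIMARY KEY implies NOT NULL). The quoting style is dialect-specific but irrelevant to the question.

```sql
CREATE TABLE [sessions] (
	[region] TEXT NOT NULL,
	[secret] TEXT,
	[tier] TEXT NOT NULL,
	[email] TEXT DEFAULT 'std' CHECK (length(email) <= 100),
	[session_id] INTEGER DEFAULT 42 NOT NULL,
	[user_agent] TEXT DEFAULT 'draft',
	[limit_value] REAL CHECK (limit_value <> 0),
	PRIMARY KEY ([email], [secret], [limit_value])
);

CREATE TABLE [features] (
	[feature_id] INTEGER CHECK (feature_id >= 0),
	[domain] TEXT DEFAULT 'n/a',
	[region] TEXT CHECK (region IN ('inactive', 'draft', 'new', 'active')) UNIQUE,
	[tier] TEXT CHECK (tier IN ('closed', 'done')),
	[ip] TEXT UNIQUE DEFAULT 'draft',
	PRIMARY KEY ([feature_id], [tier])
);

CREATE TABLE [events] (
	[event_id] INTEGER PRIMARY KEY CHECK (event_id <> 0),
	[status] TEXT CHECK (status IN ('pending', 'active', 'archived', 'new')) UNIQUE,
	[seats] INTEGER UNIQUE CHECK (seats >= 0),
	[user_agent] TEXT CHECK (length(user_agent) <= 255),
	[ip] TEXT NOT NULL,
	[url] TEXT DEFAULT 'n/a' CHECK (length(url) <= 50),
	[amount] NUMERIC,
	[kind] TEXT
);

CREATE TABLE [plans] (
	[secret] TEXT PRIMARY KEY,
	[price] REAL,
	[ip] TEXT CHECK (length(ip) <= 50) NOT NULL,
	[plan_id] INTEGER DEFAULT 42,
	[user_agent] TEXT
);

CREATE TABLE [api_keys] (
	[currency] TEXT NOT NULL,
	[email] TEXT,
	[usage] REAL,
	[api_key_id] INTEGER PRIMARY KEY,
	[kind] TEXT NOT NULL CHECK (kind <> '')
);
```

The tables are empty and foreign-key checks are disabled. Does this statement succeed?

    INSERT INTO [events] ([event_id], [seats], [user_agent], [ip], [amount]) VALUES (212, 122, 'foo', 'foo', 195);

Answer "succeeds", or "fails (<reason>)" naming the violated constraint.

succeeds

NOT NULL columns: event_id is supplied; ip is supplied.
CHECK constraints: 212 satisfies (event_id <> 0); 122 satisfies (seats >= 0); 'foo' satisfies (length(user_agent) <= 255).
No constraint is violated.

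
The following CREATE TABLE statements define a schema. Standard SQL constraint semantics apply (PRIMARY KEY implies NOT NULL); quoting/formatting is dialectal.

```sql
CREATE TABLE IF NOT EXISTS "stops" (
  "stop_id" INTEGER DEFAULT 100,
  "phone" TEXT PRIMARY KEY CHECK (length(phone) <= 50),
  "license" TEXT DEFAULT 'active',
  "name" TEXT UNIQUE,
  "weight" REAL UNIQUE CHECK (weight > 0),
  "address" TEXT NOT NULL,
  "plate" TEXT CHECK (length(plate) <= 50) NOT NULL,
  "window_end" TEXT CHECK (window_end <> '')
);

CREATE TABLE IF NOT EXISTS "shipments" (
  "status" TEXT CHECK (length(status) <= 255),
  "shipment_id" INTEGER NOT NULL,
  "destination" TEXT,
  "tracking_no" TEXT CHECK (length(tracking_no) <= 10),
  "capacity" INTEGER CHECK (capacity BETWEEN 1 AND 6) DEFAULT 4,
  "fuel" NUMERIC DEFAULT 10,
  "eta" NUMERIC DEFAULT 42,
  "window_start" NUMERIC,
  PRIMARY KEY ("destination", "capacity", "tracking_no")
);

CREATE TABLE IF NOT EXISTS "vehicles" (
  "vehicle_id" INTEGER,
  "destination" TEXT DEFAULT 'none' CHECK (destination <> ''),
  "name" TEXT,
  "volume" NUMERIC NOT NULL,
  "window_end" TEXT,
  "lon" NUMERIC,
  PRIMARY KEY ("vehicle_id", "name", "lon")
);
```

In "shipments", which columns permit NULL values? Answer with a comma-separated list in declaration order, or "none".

status, fuel, eta, window_start

- status: CHECK does not forbid NULL (a CHECK constraint passes when its expression is NULL) → nullable.
- shipment_id: declared NOT NULL → not nullable.
- destination: part of the PRIMARY KEY, which implies NOT NULL → not nullable.
- tracking_no: part of the PRIMARY KEY, which implies NOT NULL → not nullable.
- capacity: part of the PRIMARY KEY, which implies NOT NULL → not nullable.
- fuel: DEFAULT only fills an omitted column; an explicit NULL is still allowed → nullable.
- eta: DEFAULT only fills an omitted column; an explicit NULL is still allowed → nullable.
- window_start: no NOT NULL constraint applies → nullable.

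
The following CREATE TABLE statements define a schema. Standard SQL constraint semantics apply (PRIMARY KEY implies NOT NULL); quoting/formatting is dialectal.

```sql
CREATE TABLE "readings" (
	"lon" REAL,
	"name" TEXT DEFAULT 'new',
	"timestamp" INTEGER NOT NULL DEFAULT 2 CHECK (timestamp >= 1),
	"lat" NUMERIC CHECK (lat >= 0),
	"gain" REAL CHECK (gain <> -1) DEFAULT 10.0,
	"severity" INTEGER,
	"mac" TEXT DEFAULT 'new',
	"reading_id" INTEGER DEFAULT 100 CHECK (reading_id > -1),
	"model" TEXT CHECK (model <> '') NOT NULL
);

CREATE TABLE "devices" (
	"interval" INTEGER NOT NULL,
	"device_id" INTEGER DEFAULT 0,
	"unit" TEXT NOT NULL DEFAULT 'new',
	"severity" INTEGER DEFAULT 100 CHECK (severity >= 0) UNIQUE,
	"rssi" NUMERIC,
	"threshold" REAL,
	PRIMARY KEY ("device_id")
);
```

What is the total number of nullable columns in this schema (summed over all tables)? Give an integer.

10

readings: 7 nullable (lon, name, lat, gain, severity, mac, reading_id — PK none and explicit NOT NULL columns excluded).
devices: 3 nullable (severity, rssi, threshold — PK (device_id) and explicit NOT NULL columns excluded).
Total: 7 + 3 = 10.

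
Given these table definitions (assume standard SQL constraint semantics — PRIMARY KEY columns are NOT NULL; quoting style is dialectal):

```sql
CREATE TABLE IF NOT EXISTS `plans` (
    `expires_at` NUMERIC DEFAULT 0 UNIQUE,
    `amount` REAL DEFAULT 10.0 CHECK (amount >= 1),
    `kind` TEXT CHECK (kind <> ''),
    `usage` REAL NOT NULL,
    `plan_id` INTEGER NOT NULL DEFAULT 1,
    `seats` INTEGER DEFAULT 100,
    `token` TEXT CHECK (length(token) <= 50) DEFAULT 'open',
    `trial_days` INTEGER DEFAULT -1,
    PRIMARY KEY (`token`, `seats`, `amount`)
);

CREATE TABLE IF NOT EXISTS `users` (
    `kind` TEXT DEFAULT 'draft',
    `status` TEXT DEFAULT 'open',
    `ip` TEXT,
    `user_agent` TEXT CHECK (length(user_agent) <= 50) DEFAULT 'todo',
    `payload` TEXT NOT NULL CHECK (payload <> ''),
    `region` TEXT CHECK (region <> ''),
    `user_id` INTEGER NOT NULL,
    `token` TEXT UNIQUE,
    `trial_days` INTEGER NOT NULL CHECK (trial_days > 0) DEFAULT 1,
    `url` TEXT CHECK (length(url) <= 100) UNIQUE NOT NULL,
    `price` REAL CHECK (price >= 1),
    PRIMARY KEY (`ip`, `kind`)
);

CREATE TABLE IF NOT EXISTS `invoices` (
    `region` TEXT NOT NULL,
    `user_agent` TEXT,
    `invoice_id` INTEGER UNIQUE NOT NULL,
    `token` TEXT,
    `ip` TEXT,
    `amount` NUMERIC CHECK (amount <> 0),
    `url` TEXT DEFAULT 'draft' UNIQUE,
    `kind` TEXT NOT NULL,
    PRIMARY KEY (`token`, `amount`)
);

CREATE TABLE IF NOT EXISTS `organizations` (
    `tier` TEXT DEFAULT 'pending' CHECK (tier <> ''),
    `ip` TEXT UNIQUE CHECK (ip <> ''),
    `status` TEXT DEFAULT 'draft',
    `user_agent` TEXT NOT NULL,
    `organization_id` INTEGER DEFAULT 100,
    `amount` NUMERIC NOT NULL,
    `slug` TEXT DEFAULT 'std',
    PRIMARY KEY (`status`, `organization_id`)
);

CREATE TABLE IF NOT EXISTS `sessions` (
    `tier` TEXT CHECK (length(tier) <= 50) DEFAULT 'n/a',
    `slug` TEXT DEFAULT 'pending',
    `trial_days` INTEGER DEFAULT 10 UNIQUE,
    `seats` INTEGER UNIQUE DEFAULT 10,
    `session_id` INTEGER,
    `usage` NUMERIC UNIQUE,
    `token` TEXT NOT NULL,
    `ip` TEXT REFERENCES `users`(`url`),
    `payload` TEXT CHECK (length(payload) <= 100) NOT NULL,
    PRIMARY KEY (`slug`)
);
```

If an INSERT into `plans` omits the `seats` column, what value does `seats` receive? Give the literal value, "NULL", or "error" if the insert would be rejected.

100

seats has an explicit DEFAULT 100.
When the column is omitted from an INSERT, that default is used.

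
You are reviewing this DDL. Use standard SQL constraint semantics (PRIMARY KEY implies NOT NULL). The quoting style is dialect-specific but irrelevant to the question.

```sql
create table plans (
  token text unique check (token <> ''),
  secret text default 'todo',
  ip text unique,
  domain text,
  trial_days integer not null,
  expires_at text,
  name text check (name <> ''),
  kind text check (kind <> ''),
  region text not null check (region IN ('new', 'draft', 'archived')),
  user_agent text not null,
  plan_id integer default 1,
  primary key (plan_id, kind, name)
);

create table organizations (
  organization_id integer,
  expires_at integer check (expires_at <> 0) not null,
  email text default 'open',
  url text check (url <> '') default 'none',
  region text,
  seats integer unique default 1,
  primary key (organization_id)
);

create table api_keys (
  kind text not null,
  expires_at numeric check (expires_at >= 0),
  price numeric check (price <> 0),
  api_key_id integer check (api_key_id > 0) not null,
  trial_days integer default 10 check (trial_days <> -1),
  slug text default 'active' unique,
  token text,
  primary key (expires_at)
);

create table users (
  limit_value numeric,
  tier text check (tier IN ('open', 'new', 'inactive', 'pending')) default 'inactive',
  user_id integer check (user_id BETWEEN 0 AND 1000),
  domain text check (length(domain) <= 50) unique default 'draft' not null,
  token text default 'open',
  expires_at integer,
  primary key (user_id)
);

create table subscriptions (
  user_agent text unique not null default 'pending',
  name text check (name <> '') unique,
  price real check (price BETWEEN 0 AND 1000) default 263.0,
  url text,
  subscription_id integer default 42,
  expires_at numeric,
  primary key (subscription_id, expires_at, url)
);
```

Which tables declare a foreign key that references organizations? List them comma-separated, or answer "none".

none

No REFERENCES clause anywhere in the schema names organizations.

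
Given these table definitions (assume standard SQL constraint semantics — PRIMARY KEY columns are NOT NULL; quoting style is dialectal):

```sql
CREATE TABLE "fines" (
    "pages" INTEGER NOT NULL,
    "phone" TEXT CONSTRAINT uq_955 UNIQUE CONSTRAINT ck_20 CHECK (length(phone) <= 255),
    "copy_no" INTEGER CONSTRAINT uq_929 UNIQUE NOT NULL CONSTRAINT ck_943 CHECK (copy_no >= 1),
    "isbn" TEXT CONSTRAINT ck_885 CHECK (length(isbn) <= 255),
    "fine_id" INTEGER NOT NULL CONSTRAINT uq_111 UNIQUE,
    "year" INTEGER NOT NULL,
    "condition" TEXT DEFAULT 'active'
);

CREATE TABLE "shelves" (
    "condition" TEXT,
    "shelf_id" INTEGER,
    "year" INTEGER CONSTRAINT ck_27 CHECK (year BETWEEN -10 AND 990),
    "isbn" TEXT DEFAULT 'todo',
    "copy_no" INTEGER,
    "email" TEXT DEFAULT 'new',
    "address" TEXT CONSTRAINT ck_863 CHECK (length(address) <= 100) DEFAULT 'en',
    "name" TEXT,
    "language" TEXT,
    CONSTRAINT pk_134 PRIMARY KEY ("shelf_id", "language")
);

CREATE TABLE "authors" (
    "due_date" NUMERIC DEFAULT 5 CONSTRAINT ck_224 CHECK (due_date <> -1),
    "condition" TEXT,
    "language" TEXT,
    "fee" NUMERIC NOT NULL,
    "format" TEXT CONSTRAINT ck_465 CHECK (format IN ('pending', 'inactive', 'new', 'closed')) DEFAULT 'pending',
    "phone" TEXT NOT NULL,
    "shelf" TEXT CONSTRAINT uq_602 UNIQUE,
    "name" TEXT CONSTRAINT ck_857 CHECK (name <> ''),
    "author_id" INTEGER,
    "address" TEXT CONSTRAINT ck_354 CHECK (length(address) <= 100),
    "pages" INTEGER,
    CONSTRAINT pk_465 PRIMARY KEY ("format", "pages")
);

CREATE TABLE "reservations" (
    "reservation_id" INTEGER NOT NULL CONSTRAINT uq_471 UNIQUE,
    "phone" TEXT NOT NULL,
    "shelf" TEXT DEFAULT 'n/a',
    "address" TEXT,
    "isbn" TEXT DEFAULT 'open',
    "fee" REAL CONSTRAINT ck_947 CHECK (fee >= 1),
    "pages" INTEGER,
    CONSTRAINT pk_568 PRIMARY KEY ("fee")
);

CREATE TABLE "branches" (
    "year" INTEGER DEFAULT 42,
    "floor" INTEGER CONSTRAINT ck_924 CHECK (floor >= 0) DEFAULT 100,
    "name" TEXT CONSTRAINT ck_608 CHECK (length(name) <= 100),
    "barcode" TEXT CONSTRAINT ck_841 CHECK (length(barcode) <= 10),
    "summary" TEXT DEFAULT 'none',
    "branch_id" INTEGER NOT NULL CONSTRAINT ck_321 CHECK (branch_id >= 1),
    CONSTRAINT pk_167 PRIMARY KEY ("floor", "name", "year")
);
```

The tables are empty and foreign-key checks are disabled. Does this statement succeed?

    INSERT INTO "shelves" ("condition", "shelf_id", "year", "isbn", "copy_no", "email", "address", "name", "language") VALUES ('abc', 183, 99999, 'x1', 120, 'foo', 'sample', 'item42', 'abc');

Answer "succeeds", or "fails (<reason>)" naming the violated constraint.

fails (CHECK on year)

The value 99999 for year violates CHECK (year BETWEEN -10 AND 990).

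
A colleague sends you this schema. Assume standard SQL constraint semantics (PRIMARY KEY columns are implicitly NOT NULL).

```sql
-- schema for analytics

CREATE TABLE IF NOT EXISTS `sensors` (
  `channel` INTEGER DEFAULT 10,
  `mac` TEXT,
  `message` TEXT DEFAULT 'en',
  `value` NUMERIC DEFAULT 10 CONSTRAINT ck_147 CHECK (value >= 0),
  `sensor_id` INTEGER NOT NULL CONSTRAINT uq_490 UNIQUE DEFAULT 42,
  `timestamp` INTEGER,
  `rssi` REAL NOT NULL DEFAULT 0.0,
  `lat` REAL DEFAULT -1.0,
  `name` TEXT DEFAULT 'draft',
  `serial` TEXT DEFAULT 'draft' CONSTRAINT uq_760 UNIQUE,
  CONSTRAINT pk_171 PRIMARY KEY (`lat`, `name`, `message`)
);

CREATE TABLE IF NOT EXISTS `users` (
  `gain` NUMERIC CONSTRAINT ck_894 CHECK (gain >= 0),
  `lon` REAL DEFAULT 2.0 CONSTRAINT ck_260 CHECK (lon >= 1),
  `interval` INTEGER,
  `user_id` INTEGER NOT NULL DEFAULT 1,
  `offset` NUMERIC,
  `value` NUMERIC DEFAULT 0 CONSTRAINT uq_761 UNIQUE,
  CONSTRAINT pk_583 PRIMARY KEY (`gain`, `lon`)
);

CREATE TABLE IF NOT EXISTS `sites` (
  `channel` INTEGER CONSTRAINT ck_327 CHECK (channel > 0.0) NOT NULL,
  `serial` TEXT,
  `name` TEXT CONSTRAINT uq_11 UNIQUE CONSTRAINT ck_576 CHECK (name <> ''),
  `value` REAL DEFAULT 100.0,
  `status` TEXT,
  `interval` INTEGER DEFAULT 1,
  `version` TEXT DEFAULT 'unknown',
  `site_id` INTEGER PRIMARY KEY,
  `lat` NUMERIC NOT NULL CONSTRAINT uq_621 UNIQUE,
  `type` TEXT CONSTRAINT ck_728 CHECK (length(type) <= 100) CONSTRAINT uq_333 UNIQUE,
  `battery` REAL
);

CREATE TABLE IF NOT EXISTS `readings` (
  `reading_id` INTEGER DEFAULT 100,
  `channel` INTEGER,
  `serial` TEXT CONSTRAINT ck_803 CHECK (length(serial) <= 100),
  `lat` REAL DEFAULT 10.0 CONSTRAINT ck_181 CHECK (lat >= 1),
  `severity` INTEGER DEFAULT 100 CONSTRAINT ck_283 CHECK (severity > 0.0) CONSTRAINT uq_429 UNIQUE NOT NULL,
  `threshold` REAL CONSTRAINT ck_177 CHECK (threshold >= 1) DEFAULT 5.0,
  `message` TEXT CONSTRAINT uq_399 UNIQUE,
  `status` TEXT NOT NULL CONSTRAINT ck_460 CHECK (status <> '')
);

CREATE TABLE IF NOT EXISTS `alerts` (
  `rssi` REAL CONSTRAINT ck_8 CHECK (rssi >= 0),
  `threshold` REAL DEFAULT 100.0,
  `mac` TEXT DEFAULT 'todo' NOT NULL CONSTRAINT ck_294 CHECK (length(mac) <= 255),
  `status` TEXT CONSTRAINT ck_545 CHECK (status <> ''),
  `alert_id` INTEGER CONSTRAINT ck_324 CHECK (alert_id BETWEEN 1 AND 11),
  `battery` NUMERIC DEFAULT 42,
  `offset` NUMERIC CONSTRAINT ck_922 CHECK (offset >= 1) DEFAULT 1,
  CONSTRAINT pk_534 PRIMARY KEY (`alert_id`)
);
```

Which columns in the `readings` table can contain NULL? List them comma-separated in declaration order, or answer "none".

reading_id, channel, serial, lat, threshold, message

- reading_id: DEFAULT only fills an omitted column; an explicit NULL is still allowed → nullable.
- channel: no NOT NULL constraint applies → nullable.
- serial: CHECK does not forbid NULL (a CHECK constraint passes when its expression is NULL) → nullable.
- lat: CHECK does not forbid NULL (a CHECK constraint passes when its expression is NULL) → nullable.
- severity: declared NOT NULL → not nullable.
- threshold: CHECK does not forbid NULL (a CHECK constraint passes when its expression is NULL) → nullable.
- message: UNIQUE does not imply NOT NULL → nullable.
- status: declared NOT NULL → not nullable.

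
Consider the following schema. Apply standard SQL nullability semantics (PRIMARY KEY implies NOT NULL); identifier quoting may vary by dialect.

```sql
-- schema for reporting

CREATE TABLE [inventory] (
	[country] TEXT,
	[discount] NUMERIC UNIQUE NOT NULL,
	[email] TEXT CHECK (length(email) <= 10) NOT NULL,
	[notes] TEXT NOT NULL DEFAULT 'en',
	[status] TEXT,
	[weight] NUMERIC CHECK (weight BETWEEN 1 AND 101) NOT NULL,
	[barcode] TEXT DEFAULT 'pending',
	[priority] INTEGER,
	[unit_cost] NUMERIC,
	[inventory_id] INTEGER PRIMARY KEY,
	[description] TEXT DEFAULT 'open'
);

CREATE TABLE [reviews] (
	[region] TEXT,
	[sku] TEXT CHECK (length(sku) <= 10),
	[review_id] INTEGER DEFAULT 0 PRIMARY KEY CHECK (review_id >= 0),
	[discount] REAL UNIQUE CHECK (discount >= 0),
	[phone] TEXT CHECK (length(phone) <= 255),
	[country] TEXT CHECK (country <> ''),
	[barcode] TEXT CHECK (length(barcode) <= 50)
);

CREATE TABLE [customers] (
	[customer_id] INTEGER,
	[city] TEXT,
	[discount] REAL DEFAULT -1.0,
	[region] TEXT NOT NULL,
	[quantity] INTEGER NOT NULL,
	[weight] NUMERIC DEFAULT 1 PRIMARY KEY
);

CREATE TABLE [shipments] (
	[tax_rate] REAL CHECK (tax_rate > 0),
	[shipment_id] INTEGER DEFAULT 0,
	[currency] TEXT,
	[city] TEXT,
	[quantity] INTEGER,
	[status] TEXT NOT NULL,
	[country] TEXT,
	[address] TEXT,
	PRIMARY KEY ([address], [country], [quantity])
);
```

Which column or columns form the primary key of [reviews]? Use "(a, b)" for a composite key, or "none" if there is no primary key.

review_id

review_id is declared PRIMARY KEY inline on the column.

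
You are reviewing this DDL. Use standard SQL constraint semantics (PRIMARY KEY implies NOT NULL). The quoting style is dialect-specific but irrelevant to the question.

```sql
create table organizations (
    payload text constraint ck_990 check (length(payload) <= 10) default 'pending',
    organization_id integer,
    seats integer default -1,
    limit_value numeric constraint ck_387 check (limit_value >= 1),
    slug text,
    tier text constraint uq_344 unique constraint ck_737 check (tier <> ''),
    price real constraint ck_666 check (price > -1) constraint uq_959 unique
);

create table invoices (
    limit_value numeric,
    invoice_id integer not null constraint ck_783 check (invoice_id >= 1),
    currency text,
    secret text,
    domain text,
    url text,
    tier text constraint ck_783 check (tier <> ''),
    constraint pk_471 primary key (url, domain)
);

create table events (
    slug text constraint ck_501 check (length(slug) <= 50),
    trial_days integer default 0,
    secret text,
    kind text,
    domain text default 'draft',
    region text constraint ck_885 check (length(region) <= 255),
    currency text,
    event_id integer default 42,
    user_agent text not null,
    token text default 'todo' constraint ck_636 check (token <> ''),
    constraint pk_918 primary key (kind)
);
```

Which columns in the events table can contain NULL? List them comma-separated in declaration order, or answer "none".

slug, trial_days, secret, domain, region, currency, event_id, token

- slug: CHECK does not forbid NULL (a CHECK constraint passes when its expression is NULL) → nullable.
- trial_days: DEFAULT only fills an omitted column; an explicit NULL is still allowed → nullable.
- secret: no NOT NULL constraint applies → nullable.
- kind: part of the PRIMARY KEY, which implies NOT NULL → not nullable.
- domain: DEFAULT only fills an omitted column; an explicit NULL is still allowed → nullable.
- region: CHECK does not forbid NULL (a CHECK constraint passes when its expression is NULL) → nullable.
- currency: no NOT NULL constraint applies → nullable.
- event_id: DEFAULT only fills an omitted column; an explicit NULL is still allowed → nullable.
- user_agent: declared NOT NULL → not nullable.
- token: CHECK does not forbid NULL (a CHECK constraint passes when its expression is NULL) → nullable.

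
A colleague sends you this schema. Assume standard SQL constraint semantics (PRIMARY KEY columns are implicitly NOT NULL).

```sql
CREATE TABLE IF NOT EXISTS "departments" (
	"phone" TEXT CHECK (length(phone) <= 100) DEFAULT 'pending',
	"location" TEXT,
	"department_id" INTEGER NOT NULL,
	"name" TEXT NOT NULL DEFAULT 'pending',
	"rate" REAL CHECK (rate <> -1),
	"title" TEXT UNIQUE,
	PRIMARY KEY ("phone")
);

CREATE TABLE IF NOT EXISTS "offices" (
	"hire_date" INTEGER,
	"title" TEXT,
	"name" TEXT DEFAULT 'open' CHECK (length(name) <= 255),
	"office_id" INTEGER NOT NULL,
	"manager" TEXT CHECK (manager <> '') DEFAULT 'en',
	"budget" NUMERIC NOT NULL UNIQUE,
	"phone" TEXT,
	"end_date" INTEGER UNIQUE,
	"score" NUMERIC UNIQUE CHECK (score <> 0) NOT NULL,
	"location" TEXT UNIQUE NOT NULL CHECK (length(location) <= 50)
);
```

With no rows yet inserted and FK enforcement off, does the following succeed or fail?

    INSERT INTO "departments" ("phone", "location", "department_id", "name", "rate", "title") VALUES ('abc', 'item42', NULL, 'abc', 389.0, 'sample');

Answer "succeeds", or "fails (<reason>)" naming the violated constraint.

fails (NOT NULL on department_id)

department_id is explicitly set to NULL, but department_id is declared NOT NULL.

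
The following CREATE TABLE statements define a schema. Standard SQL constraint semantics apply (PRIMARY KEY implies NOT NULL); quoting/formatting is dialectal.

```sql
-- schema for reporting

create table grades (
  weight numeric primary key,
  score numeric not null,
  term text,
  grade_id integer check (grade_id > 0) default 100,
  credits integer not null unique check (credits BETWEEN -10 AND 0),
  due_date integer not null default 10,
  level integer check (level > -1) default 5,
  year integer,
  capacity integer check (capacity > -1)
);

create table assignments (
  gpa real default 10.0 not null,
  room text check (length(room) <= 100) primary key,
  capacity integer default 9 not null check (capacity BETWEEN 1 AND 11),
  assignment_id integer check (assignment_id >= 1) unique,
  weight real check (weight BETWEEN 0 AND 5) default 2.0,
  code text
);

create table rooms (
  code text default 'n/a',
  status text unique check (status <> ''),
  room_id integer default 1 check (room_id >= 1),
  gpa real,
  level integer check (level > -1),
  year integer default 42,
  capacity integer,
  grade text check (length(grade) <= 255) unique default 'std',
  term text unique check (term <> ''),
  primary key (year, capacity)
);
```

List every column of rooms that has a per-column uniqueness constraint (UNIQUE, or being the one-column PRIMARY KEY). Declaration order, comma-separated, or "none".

- code: no UNIQUE or single-column PK constraint.
- status: declared UNIQUE → unique.
- room_id: no UNIQUE or single-column PK constraint.
- gpa: no UNIQUE or single-column PK constraint.
- level: no UNIQUE or single-column PK constraint.
- year: part of a composite PRIMARY KEY — only the tuple is unique, not this column on its own.
- capacity: part of a composite PRIMARY KEY — only the tuple is unique, not this column on its own.
- grade: declared UNIQUE → unique.
- term: declared UNIQUE → unique.

status, grade, term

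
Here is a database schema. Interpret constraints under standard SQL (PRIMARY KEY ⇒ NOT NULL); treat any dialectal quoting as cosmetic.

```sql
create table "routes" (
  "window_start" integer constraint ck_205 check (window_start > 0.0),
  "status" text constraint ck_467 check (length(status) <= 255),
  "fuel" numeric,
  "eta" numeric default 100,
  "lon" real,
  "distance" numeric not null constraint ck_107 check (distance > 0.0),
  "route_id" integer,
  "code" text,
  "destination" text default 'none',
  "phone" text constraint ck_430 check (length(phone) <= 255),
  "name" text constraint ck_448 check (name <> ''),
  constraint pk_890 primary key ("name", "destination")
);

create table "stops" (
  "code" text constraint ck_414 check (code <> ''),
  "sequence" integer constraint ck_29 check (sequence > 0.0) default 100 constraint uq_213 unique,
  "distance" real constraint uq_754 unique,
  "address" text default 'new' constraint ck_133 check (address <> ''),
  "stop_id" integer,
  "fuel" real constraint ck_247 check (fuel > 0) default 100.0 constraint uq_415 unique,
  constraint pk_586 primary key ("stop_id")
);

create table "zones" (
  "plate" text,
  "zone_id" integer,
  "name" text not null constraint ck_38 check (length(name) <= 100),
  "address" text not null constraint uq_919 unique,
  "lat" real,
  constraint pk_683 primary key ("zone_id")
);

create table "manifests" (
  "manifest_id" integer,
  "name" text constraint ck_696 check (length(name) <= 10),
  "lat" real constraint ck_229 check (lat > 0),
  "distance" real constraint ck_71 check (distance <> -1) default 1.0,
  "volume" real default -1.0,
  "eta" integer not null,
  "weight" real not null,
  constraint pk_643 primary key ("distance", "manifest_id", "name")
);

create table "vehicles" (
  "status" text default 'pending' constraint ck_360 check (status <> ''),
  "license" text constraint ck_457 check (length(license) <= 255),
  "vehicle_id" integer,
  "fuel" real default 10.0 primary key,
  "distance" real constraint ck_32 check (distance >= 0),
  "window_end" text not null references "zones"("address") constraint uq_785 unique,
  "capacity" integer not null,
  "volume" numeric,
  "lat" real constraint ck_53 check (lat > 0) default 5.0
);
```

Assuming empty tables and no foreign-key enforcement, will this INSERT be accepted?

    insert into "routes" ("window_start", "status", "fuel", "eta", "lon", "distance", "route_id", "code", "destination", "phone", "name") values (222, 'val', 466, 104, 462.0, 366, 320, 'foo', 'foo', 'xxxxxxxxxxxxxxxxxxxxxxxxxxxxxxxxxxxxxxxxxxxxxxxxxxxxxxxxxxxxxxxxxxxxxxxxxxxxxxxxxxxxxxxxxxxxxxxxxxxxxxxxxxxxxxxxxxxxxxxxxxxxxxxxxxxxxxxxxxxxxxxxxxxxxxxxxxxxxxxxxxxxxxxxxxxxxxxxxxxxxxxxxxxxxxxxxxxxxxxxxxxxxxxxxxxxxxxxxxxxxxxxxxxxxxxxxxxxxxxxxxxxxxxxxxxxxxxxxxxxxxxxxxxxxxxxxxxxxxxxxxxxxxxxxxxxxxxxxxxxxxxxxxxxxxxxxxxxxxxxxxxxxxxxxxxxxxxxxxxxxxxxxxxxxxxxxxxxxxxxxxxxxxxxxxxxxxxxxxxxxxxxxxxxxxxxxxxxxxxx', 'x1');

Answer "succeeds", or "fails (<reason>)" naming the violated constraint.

The value 'xxxxxxxxxxxxxxxxxxxxxxxxxxxxxxxxxxxxxxxxxxxxxxxxxxxxxxxxxxxxxxxxxxxxxxxxxxxxxxxxxxxxxxxxxxxxxxxxxxxxxxxxxxxxxxxxxxxxxxxxxxxxxxxxxxxxxxxxxxxxxxxxxxxxxxxxxxxxxxxxxxxxxxxxxxxxxxxxxxxxxxxxxxxxxxxxxxxxxxxxxxxxxxxxxxxxxxxxxxxxxxxxxxxxxxxxxxxxxxxxxxxxxxxxxxxxxxxxxxxxxxxxxxxxxxxxxxxxxxxxxxxxxxxxxxxxxxxxxxxxxxxxxxxxxxxxxxxxxxxxxxxxxxxxxxxxxxxxxxxxxxxxxxxxxxxxxxxxxxxxxxxxxxxxxxxxxxxxxxxxxxxxxxxxxxxxxxxxxxxx' for phone violates CHECK (length(phone) <= 255).

fails (CHECK on phone)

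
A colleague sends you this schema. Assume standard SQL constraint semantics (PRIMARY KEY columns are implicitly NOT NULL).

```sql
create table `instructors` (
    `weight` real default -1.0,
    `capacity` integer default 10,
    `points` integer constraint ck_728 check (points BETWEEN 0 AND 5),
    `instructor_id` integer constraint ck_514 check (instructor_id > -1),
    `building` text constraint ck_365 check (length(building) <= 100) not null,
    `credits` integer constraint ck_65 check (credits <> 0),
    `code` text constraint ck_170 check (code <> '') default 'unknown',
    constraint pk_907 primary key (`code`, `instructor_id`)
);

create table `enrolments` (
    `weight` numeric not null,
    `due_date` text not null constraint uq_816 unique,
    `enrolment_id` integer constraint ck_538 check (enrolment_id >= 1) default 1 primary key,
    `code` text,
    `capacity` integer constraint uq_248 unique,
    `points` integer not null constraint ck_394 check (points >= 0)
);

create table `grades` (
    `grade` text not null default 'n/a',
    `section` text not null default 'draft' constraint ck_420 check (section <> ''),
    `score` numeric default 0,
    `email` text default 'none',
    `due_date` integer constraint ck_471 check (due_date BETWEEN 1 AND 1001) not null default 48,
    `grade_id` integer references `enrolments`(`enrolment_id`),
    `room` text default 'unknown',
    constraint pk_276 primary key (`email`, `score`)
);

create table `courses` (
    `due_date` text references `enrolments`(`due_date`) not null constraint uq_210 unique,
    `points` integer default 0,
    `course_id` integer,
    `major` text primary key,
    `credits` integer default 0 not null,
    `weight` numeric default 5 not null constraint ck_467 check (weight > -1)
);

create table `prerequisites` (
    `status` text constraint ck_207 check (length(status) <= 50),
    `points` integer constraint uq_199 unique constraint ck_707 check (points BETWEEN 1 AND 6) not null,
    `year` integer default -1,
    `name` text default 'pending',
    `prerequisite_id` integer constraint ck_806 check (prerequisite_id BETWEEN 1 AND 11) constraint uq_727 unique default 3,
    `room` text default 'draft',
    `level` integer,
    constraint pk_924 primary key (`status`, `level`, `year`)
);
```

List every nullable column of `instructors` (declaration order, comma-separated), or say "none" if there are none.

weight, capacity, points, credits

- weight: DEFAULT only fills an omitted column; an explicit NULL is still allowed → nullable.
- capacity: DEFAULT only fills an omitted column; an explicit NULL is still allowed → nullable.
- points: CHECK does not forbid NULL (a CHECK constraint passes when its expression is NULL) → nullable.
- instructor_id: part of the PRIMARY KEY, which implies NOT NULL → not nullable.
- building: declared NOT NULL → not nullable.
- credits: CHECK does not forbid NULL (a CHECK constraint passes when its expression is NULL) → nullable.
- code: part of the PRIMARY KEY, which implies NOT NULL → not nullable.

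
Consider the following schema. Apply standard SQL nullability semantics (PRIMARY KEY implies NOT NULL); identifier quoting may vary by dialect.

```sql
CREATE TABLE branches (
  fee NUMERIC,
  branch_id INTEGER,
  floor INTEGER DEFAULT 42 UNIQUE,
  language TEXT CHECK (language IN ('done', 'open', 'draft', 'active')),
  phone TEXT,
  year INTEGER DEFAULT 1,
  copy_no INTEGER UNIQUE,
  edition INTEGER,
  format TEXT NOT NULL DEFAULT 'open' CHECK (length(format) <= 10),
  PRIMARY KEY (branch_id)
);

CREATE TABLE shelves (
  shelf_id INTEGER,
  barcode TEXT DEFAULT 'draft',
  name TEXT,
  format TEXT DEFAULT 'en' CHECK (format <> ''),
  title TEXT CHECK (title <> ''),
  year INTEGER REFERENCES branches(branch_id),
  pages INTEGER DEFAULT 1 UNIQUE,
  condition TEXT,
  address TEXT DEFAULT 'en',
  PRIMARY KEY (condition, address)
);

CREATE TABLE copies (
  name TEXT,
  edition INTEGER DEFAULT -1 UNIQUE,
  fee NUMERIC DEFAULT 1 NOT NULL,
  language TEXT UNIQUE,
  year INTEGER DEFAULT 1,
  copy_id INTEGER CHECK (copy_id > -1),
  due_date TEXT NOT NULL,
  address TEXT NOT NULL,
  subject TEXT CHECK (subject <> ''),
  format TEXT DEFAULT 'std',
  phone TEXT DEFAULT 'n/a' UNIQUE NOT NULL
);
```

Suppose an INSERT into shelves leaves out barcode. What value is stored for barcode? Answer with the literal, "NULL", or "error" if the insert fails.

barcode has an explicit DEFAULT 'draft'.
When the column is omitted from an INSERT, that default is used.

'draft'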